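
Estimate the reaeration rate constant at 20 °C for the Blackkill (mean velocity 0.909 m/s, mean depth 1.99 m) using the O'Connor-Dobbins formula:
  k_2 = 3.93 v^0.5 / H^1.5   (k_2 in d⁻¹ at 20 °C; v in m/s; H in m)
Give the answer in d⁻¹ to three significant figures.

k_2 ≈ 1.33 d⁻¹

k_2 = 3.93 × 0.909^0.5 / 1.99^1.5 = 3.93 × 0.9534 / 2.807 = 1.335 d⁻¹.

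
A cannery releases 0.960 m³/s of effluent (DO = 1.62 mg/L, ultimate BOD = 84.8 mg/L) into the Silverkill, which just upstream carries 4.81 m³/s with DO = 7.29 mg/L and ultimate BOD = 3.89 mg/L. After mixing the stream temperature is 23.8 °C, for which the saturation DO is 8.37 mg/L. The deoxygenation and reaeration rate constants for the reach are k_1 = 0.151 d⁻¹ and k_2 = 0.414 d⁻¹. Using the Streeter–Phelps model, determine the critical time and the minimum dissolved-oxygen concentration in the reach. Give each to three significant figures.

t_c ≈ 2.97 d; minimum DO ≈ 4.33 mg/L

Mixed DO = (4.81×7.29 + 0.960×1.62)/(4.81+0.960) = 36.62/5.770 = 6.347 mg/L.
Mixed L₀ = (4.81×3.89 + 0.960×84.8)/(5.770) = 100.1/5.770 = 17.35 mg/L.
Initial deficit D₀ = C_s − DO₀ = 8.37 − 6.347 = 2.023 mg/L.
t_c = (1/0.2630) ln[(0.414/0.151)(1 − 2.023×0.2630/(0.151×17.35))] = 3.802 × ln(2.185) = 2.972 d.
D_c = (0.151/0.414) × 17.35 × e^(−0.151×2.972) = 0.3647 × 17.35 × 0.6384 = 4.041 mg/L.
Minimum DO = 8.37 − 4.041 = 4.329 mg/L.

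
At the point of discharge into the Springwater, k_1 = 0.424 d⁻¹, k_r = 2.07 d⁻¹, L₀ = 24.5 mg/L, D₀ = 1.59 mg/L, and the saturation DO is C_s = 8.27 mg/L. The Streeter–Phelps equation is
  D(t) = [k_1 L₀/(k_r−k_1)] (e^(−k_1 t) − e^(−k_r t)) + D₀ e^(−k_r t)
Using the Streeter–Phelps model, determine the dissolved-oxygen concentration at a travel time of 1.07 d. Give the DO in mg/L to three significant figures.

DO ≈ 4.78 mg/L

k_1 L₀/(k_r−k_1) = 0.424×24.5/(2.07−0.424) = 10.39/1.646 = 6.311 mg/L.
e^(−k_1 t) = e^(−0.424×1.070) = 0.6353; e^(−k_r t) = e^(−2.07×1.070) = 0.1092.
D = 6.311 × (0.6353 − 0.1092) + 1.59 × 0.1092 = 3.320 + 0.1736 = 3.494 mg/L.
DO = C_s − D = 8.27 − 3.494 = 4.776 mg/L.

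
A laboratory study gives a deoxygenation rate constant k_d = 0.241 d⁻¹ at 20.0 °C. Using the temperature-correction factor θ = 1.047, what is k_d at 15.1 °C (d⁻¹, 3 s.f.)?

k_d(T₂) = k_d(T₁) · θ^(T₂−T₁) = 0.241 × 1.047^(15.1−20.0)
= 0.241 × 1.047^-4.90 = 0.241 × 0.7985 = 0.1924 d⁻¹.

k_d ≈ 0.192 d⁻¹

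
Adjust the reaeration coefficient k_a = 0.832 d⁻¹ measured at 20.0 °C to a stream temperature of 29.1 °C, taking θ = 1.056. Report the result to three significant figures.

k_a ≈ 1.37 d⁻¹

k_a(T₂) = k_a(T₁) · θ^(T₂−T₁) = 0.832 × 1.056^(29.1−20.0)
= 0.832 × 1.056^9.10 = 0.832 × 1.642 = 1.366 d⁻¹.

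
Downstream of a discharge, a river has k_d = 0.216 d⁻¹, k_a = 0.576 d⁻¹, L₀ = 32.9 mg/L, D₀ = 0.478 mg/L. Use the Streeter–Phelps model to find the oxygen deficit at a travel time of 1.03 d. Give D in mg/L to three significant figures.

k_d L₀/(k_a−k_d) = 0.216×32.9/(0.576−0.216) = 7.106/0.3600 = 19.74 mg/L.
e^(−k_d t) = e^(−0.216×1.030) = 0.8005; e^(−k_a t) = e^(−0.576×1.030) = 0.5525.
D = 19.74 × (0.8005 − 0.5525) + 0.478 × 0.5525 = 4.896 + 0.2641 = 5.160 mg/L.

D ≈ 5.16 mg/L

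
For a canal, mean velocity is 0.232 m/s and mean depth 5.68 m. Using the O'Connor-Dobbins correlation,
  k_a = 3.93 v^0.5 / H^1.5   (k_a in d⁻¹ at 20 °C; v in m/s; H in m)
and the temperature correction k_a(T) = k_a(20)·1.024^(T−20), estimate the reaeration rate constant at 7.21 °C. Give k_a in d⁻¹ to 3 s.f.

k_a ≈ 0.103 d⁻¹

k_a(20) = 3.93 × 0.232^0.5 / 5.68^1.5 = 3.93 × 0.4817 / 13.54 = 0.1398 d⁻¹.
k_a(7.21) = 0.1398 × 1.024^(7.21−20) = 0.1398 × 0.7384 = 0.1032 d⁻¹.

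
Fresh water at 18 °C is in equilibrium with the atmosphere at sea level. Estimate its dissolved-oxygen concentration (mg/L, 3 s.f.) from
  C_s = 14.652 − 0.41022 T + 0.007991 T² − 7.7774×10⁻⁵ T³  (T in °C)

C_s ≈ 9.40 mg/L

C_s = 14.652 − 0.41022×18 + 0.007991×18² − 7.7774×10⁻⁵×18³ = 9.404 mg/L.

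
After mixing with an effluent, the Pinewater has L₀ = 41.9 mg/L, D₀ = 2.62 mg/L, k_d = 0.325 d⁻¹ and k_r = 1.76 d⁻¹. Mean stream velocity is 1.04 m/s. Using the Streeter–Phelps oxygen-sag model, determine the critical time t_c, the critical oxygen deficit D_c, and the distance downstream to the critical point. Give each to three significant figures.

t_c ≈ 0.952 d; D_c ≈ 5.68 mg/L; x_c ≈ 85.5 km

With k_r/k_d = 5.415 and 1 − D₀(k_r−k_d)/(k_d L₀) = 0.7239,
t_c = ln(5.415 × 0.7239) / (1.76 − 0.325) = ln(3.920) / 1.435 = 1.366/1.435 = 0.9520 d.
L(t_c) = L₀ e^(−k_d t_c) = 41.9 × 0.7339 = 30.75 mg/L, and at the critical point k_r D_c = k_d L, so D_c = (0.325/1.76) × 30.75 = 5.678 mg/L.
x_c = v t_c = 1.04 m/s × 0.9520 d × 86400 s/d = 85540 m ≈ 85.5 km.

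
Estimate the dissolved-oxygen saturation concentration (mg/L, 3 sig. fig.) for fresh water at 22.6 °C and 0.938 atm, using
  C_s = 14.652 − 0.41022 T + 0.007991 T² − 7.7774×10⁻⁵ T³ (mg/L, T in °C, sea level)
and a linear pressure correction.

C_s ≈ 8.03 mg/L

At sea level: C_s = 14.652 − 0.41022×22.6 + 0.007991×22.6² − 7.7774×10⁻⁵×22.6³ = 8.565 mg/L.
Pressure correction: C_s' = 8.565 × 0.938 = 8.034 mg/L.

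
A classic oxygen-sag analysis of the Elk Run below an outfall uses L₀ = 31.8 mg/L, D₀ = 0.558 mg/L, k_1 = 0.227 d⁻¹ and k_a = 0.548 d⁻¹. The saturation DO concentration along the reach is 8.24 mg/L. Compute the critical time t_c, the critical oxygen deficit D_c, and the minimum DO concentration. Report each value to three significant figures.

t_c ≈ 2.67 d; D_c ≈ 7.19 mg/L; min DO ≈ 1.05 mg/L

With k_a/k_1 = 2.414 and 1 − D₀(k_a−k_1)/(k_1 L₀) = 0.9752,
t_c = ln(2.414 × 0.9752) / (0.548 − 0.227) = ln(2.354) / 0.3210 = 0.8562/0.3210 = 2.667 d.
D_c = (k_1/k_a) L₀ e^(−k_1 t_c) = (0.227/0.548) × 31.8 × e^(−0.227×2.667) = 0.4142 × 31.8 × 0.5458 = 7.190 mg/L.
Minimum DO = C_s − D_c = 8.24 − 7.190 = 1.050 mg/L.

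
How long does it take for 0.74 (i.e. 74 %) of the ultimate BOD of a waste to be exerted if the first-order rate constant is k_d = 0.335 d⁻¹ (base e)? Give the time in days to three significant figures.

t ≈ 4.02 d

y/L₀ = 1 − e^(−k_d t) = 0.74 ⇒ e^(−k_d t) = 0.260
t = −ln(0.260) / 0.335 = 1.347 / 0.335 = 4.021 d.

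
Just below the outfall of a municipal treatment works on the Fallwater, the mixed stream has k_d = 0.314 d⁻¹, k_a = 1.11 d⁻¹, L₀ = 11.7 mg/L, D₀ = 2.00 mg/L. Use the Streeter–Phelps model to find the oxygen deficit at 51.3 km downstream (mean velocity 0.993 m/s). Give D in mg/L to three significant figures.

Travel time t = x/v = 51.3 km / (0.993 m/s) = 51300 m / 0.993 m/s = 51660 s = 0.5979 d.
k_d L₀/(k_a−k_d) = 0.314×11.7/(1.11−0.314) = 3.674/0.7960 = 4.615 mg/L.
e^(−k_d t) = e^(−0.314×0.5979) = 0.8288; e^(−k_a t) = e^(−1.11×0.5979) = 0.5149.
D = 4.615 × (0.8288 − 0.5149) + 2.00 × 0.5149 = 1.449 + 1.030 = 2.479 mg/L.

D ≈ 2.48 mg/L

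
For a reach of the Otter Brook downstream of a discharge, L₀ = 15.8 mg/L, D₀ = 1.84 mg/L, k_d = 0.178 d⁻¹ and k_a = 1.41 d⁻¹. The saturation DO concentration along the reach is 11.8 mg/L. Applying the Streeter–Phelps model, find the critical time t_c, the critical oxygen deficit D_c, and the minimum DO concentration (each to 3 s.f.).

t_c ≈ 0.349 d; D_c ≈ 1.87 mg/L; min DO ≈ 9.93 mg/L

With k_a/k_d = 7.921 and 1 − D₀(k_a−k_d)/(k_d L₀) = 0.1940,
t_c = ln(7.921 × 0.1940) / (1.41 − 0.178) = ln(1.537) / 1.232 = 0.4295/1.232 = 0.3486 d.
D_c = (k_d/k_a) L₀ e^(−k_d t_c) = (0.178/1.41) × 15.8 × e^(−0.178×0.3486) = 0.1262 × 15.8 × 0.9398 = 1.875 mg/L.
Minimum DO = C_s − D_c = 11.8 − 1.875 = 9.925 mg/L.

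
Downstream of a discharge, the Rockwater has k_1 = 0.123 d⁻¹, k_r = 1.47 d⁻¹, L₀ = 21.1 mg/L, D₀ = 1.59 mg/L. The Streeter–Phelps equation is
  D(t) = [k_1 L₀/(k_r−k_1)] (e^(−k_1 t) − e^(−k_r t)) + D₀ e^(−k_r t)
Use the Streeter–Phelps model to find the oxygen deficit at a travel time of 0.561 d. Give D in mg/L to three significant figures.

D ≈ 1.65 mg/L

k_1 L₀/(k_r−k_1) = 0.123×21.1/(1.47−0.123) = 2.595/1.347 = 1.927 mg/L.
e^(−k_1 t) = e^(−0.123×0.5610) = 0.9333; e^(−k_r t) = e^(−1.47×0.5610) = 0.4384.
D = 1.927 × (0.9333 − 0.4384) + 1.59 × 0.4384 = 0.9536 + 0.6970 = 1.651 mg/L.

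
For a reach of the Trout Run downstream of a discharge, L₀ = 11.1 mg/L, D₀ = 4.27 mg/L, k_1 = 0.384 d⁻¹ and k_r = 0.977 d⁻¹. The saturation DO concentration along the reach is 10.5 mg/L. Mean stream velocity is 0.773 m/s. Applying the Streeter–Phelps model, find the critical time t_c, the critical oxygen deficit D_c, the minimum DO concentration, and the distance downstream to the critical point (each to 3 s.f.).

t_c ≈ 0.0545 d; D_c ≈ 4.27 mg/L; min DO ≈ 6.23 mg/L; x_c ≈ 3.64 km

At the critical point dD/dt = 0, so k_1 L₀ e^(−k_1 t) = k_r D. Substituting D(t) from the Streeter–Phelps equation and solving for t gives
t_c = ln[(k_r/k_1)(1 − D₀(k_r−k_1)/(k_1 L₀))] / (k_r−k_1).
Here k_r−k_1 = 0.5930 d⁻¹ and 1 − D₀(k_r−k_1)/(k_1 L₀) = 1 − 4.27×0.5930/(0.384×11.1) = 0.4059, so
t_c = ln(2.544 × 0.4059) / 0.5930 = 0.03230 / 0.5930 = 0.05447 d.
L(t_c) = L₀ e^(−k_1 t_c) = 11.1 × 0.9793 = 10.87 mg/L, and at the critical point k_r D_c = k_1 L, so D_c = (0.384/0.977) × 10.87 = 4.272 mg/L.
Minimum DO = C_s − D_c = 10.5 − 4.272 = 6.228 mg/L.
x_c = v t_c = 0.773 m/s × 0.05447 d × 86400 s/d = 3638 m ≈ 3.64 km.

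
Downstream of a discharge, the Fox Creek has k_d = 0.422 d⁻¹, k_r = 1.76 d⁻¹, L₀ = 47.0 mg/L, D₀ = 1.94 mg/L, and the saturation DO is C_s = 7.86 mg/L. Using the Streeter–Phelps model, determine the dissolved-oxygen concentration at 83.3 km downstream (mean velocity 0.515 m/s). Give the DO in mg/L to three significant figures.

Travel time t = x/v = 83.3 km / (0.515 m/s) = 83300 m / 0.515 m/s = 161700 s = 1.872 d.
k_d L₀/(k_r−k_d) = 0.422×47.0/(1.76−0.422) = 19.83/1.338 = 14.82 mg/L.
e^(−k_d t) = e^(−0.422×1.872) = 0.4538; e^(−k_r t) = e^(−1.76×1.872) = 0.03707.
D = 14.82 × (0.4538 − 0.03707) + 1.94 × 0.03707 = 6.178 + 0.07192 = 6.250 mg/L.
DO = C_s − D = 7.86 − 6.250 = 1.610 mg/L.

DO ≈ 1.61 mg/L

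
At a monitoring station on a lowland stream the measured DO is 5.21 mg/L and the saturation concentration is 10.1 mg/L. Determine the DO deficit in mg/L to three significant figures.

D = C_s − C = 10.1 − 5.21 = 4.89 mg/L.

D ≈ 4.89 mg/L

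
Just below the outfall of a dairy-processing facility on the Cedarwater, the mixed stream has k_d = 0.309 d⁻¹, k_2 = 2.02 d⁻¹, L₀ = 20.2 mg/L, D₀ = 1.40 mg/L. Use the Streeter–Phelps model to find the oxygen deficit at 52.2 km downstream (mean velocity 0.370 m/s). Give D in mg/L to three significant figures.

Travel time t = x/v = 52.2 km / (0.370 m/s) = 52200 m / 0.370 m/s = 141100 s = 1.633 d.
k_d L₀/(k_2−k_d) = 0.309×20.2/(2.02−0.309) = 6.242/1.711 = 3.648 mg/L.
e^(−k_d t) = e^(−0.309×1.633) = 0.6038; e^(−k_2 t) = e^(−2.02×1.633) = 0.03694.
D = 3.648 × (0.6038 − 0.03694) + 1.40 × 0.03694 = 2.068 + 0.05172 = 2.120 mg/L.

D ≈ 2.12 mg/L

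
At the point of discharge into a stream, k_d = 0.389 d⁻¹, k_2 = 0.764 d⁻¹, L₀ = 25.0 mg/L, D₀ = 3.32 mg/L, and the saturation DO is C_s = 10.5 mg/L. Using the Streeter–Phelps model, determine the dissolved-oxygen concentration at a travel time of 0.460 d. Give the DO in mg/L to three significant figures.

k_d L₀/(k_2−k_d) = 0.389×25.0/(0.764−0.389) = 9.725/0.3750 = 25.93 mg/L.
e^(−k_d t) = e^(−0.389×0.4600) = 0.8362; e^(−k_2 t) = e^(−0.764×0.4600) = 0.7037.
D = 25.93 × (0.8362 − 0.7037) + 3.32 × 0.7037 = 3.436 + 2.336 = 5.772 mg/L.
DO = C_s − D = 10.5 − 5.772 = 4.728 mg/L.

DO ≈ 4.73 mg/L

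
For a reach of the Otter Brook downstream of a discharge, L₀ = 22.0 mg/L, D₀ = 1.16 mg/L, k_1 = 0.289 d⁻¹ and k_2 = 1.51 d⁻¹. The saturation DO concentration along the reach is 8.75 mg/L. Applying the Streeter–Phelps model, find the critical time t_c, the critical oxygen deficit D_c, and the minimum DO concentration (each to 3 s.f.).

t_c ≈ 1.15 d; D_c ≈ 3.02 mg/L; min DO ≈ 5.73 mg/L

With k_2/k_1 = 5.225 and 1 − D₀(k_2−k_1)/(k_1 L₀) = 0.7772,
t_c = ln(5.225 × 0.7772) / (1.51 − 0.289) = ln(4.061) / 1.221 = 1.401/1.221 = 1.148 d.
L(t_c) = L₀ e^(−k_1 t_c) = 22.0 × 0.7177 = 15.79 mg/L, and at the critical point k_2 D_c = k_1 L, so D_c = (0.289/1.51) × 15.79 = 3.022 mg/L.
Minimum DO = C_s − D_c = 8.75 − 3.022 = 5.728 mg/L.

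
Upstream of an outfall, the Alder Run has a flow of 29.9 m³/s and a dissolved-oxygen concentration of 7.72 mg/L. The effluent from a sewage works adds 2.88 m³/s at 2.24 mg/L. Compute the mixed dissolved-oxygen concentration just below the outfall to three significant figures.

7.24 mg/L

Flow-weighted mixing: C = (Q_r C_r + Q_w C_w)/(Q_r + Q_w)
= (29.9×7.72 + 2.88×2.24)/(29.9 + 2.88) = 237.3/32.78 = 7.239 mg/L.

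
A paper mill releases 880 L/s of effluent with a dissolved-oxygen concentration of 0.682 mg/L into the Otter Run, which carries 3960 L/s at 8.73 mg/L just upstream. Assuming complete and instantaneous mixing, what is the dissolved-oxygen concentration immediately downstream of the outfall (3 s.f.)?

7.27 mg/L

Flow-weighted mixing: C = (Q_r C_r + Q_w C_w)/(Q_r + Q_w)
= (3960×8.73 + 880×0.682)/(3960 + 880) = 35170/4840 = 7.267 mg/L.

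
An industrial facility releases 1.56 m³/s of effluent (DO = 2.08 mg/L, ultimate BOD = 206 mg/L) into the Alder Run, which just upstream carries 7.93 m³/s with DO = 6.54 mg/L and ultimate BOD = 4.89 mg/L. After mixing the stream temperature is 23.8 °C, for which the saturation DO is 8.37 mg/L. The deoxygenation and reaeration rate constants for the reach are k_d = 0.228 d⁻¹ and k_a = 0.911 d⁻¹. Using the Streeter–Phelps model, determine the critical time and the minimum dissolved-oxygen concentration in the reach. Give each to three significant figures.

t_c ≈ 1.70 d; minimum DO ≈ 1.92 mg/L

Mixed DO = (7.93×6.54 + 1.56×2.08)/(7.93+1.56) = 55.11/9.490 = 5.807 mg/L.
Mixed L₀ = (7.93×4.89 + 1.56×206)/(9.490) = 360.1/9.490 = 37.95 mg/L.
Initial deficit D₀ = C_s − DO₀ = 8.37 − 5.807 = 2.563 mg/L.
t_c = (1/0.6830) ln[(0.911/0.228)(1 − 2.563×0.6830/(0.228×37.95))] = 1.464 × ln(3.187) = 1.697 d.
D_c = (0.228/0.911) × 37.95 × e^(−0.228×1.697) = 0.2503 × 37.95 × 0.6791 = 6.450 mg/L.
Minimum DO = 8.37 − 6.450 = 1.920 mg/L.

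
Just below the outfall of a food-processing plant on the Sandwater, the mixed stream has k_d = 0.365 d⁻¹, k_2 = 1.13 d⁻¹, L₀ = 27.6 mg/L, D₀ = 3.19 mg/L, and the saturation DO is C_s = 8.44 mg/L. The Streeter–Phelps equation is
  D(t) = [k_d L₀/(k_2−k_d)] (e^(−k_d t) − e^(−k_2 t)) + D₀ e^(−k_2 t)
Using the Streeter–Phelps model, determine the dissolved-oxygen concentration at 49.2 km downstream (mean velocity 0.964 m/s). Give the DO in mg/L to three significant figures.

Travel time t = x/v = 49.2 km / (0.964 m/s) = 49200 m / 0.964 m/s = 51040 s = 0.5907 d.
k_d L₀/(k_2−k_d) = 0.365×27.6/(1.13−0.365) = 10.07/0.7650 = 13.17 mg/L.
e^(−k_d t) = e^(−0.365×0.5907) = 0.8061; e^(−k_2 t) = e^(−1.13×0.5907) = 0.5130.
D = 13.17 × (0.8061 − 0.5130) + 3.19 × 0.5130 = 3.859 + 1.636 = 5.496 mg/L.
DO = C_s − D = 8.44 − 5.496 = 2.944 mg/L.

DO ≈ 2.94 mg/L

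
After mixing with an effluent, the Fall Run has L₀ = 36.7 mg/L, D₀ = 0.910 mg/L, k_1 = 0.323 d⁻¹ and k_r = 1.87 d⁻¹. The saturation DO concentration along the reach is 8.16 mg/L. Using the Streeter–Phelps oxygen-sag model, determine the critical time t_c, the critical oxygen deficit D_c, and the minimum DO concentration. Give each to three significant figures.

t_c ≈ 1.05 d; D_c ≈ 4.51 mg/L; min DO ≈ 3.65 mg/L

t_c = [1/(k_r−k_1)] ln[(k_r/k_1)(1 − D₀(k_r−k_1)/(k_1 L₀))]
= [1/(1.87−0.323)] ln[(1.87/0.323)(1 − 0.910×1.547/(0.323×36.7))]
= (1/1.547) ln[5.789 × 0.8812] = 0.6464 × ln(5.102) = 0.6464 × 1.630 = 1.053 d.
L(t_c) = L₀ e^(−k_1 t_c) = 36.7 × 0.7116 = 26.12 mg/L, and at the critical point k_r D_c = k_1 L, so D_c = (0.323/1.87) × 26.12 = 4.511 mg/L.
Minimum DO = C_s − D_c = 8.16 − 4.511 = 3.649 mg/L.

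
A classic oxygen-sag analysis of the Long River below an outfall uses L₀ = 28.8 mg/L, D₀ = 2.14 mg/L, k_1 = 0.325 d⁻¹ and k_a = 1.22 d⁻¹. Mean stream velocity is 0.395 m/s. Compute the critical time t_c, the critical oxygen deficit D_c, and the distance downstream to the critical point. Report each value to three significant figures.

t_c ≈ 1.22 d; D_c ≈ 5.16 mg/L; x_c ≈ 41.7 km

t_c = [1/(k_a−k_1)] ln[(k_a/k_1)(1 − D₀(k_a−k_1)/(k_1 L₀))]
= [1/(1.22−0.325)] ln[(1.22/0.325)(1 − 2.14×0.8950/(0.325×28.8))]
= (1/0.8950) ln[3.754 × 0.7954] = 1.117 × ln(2.986) = 1.117 × 1.094 = 1.222 d.
L(t_c) = L₀ e^(−k_1 t_c) = 28.8 × 0.6722 = 19.36 mg/L, and at the critical point k_a D_c = k_1 L, so D_c = (0.325/1.22) × 19.36 = 5.157 mg/L.
x_c = v t_c = 0.395 m/s × 1.222 d × 86400 s/d = 41710 m ≈ 41.7 km.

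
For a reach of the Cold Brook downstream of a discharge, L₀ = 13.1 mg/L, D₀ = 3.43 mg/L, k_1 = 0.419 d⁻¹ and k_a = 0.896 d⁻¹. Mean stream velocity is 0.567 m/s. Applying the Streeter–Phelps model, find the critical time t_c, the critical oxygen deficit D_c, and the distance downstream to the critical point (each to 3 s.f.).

t_c ≈ 0.851 d; D_c ≈ 4.29 mg/L; x_c ≈ 41.7 km

At the critical point dD/dt = 0, so k_1 L₀ e^(−k_1 t) = k_a D. Substituting D(t) from the Streeter–Phelps equation and solving for t gives
t_c = ln[(k_a/k_1)(1 − D₀(k_a−k_1)/(k_1 L₀))] / (k_a−k_1).
Here k_a−k_1 = 0.4770 d⁻¹ and 1 − D₀(k_a−k_1)/(k_1 L₀) = 1 − 3.43×0.4770/(0.419×13.1) = 0.7019, so
t_c = ln(2.138 × 0.7019) / 0.4770 = 0.4061 / 0.4770 = 0.8514 d.
L(t_c) = L₀ e^(−k_1 t_c) = 13.1 × 0.6999 = 9.169 mg/L, and at the critical point k_a D_c = k_1 L, so D_c = (0.419/0.896) × 9.169 = 4.288 mg/L.
x_c = v t_c = 0.567 m/s × 0.8514 d × 86400 s/d = 41710 m ≈ 41.7 km.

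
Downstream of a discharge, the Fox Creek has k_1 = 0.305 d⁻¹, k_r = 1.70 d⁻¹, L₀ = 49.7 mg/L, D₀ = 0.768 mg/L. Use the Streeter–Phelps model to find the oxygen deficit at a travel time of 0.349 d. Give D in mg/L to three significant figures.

D ≈ 4.19 mg/L

k_1 L₀/(k_r−k_1) = 0.305×49.7/(1.70−0.305) = 15.16/1.395 = 10.87 mg/L.
e^(−k_1 t) = e^(−0.305×0.3490) = 0.8990; e^(−k_r t) = e^(−1.70×0.3490) = 0.5525.
D = 10.87 × (0.8990 − 0.5525) + 0.768 × 0.5525 = 3.765 + 0.4243 = 4.190 mg/L.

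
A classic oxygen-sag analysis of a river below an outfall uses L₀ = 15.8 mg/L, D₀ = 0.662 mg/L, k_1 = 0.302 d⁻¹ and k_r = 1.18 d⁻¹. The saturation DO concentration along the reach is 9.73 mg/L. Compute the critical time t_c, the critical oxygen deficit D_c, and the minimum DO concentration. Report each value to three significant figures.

t_c ≈ 1.40 d; D_c ≈ 2.65 mg/L; min DO ≈ 7.08 mg/L

t_c = [1/(k_r−k_1)] ln[(k_r/k_1)(1 − D₀(k_r−k_1)/(k_1 L₀))]
= [1/(1.18−0.302)] ln[(1.18/0.302)(1 − 0.662×0.8780/(0.302×15.8))]
= (1/0.8780) ln[3.907 × 0.8782] = 1.139 × ln(3.431) = 1.139 × 1.233 = 1.404 d.
D_c = (k_1/k_r) L₀ e^(−k_1 t_c) = (0.302/1.18) × 15.8 × e^(−0.302×1.404) = 0.2559 × 15.8 × 0.6544 = 2.646 mg/L.
Minimum DO = C_s − D_c = 9.73 − 2.646 = 7.084 mg/L.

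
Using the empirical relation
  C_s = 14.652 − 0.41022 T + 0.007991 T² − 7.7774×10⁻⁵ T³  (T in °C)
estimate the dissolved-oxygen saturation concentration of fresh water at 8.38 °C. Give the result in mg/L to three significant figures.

C_s ≈ 11.7 mg/L

C_s = 14.652 − 0.41022×8.38 + 0.007991×8.38² − 7.7774×10⁻⁵×8.38³ = 11.73 mg/L.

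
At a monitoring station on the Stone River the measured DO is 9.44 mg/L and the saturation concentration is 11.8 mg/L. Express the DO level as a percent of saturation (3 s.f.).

% saturation = C/C_s × 100 = 9.44/11.8 × 100 = 80.0 %.

80.0 % saturation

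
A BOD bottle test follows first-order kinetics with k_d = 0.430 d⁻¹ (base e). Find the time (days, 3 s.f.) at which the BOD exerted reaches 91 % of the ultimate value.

y/L₀ = 1 − e^(−k_d t) = 0.91 ⇒ e^(−k_d t) = 0.0900
t = −ln(0.0900) / 0.430 = 2.408 / 0.430 = 5.600 d.

t ≈ 5.60 d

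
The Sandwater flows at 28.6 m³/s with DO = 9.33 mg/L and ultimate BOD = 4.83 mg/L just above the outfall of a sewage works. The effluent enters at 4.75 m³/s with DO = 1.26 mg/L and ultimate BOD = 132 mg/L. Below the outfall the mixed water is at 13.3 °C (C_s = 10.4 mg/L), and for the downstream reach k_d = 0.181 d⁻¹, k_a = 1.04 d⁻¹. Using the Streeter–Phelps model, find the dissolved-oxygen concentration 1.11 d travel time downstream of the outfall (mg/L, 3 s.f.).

Mixed DO = (28.6×9.33 + 4.75×1.26)/(28.6+4.75) = 272.8/33.35 = 8.181 mg/L.
Mixed L₀ = (28.6×4.83 + 4.75×132)/(33.35) = 765.1/33.35 = 22.94 mg/L.
Initial deficit D₀ = C_s − DO₀ = 10.4 − 8.181 = 2.219 mg/L.
D(1.11) = [0.181×22.94/(1.04−0.181)](e^(−0.181×1.11) − e^(−1.04×1.11)) + 2.219 e^(−1.04×1.11)
= 4.834 × (0.8180 − 0.3152) + 2.219 × 0.3152 = 3.130 mg/L.
DO = 10.4 − 3.130 = 7.270 mg/L.

DO ≈ 7.27 mg/L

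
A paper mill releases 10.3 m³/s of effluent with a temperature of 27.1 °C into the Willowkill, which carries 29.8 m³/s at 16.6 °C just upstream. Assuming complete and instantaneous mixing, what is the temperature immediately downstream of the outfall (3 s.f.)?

Flow-weighted mixing: C = (Q_r C_r + Q_w C_w)/(Q_r + Q_w)
= (29.8×16.6 + 10.3×27.1)/(29.8 + 10.3) = 773.8/40.10 = 19.30 °C.

19.3 °C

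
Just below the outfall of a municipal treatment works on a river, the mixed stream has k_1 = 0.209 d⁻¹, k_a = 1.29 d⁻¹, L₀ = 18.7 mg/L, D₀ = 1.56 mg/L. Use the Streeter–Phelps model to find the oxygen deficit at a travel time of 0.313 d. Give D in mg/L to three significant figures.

D ≈ 2.01 mg/L

k_1 L₀/(k_a−k_1) = 0.209×18.7/(1.29−0.209) = 3.908/1.081 = 3.615 mg/L.
e^(−k_1 t) = e^(−0.209×0.3130) = 0.9367; e^(−k_a t) = e^(−1.29×0.3130) = 0.6678.
D = 3.615 × (0.9367 − 0.6678) + 1.56 × 0.6678 = 0.9721 + 1.042 = 2.014 mg/L.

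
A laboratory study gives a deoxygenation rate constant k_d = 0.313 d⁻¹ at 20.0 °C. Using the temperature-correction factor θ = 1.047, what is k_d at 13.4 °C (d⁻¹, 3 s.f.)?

k_d ≈ 0.231 d⁻¹

k_d(T₂) = k_d(T₁) · θ^(T₂−T₁) = 0.313 × 1.047^(13.4−20.0)
= 0.313 × 1.047^-6.60 = 0.313 × 0.7385 = 0.2312 d⁻¹.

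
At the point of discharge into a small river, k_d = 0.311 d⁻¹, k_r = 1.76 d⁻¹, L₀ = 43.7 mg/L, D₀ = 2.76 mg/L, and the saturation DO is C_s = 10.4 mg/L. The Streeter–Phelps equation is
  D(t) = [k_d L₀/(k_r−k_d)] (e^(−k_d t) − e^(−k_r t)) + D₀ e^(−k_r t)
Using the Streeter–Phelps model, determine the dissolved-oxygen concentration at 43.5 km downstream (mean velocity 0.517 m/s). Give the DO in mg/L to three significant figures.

Travel time t = x/v = 43.5 km / (0.517 m/s) = 43500 m / 0.517 m/s = 84140 s = 0.9738 d.
k_d L₀/(k_r−k_d) = 0.311×43.7/(1.76−0.311) = 13.59/1.449 = 9.379 mg/L.
e^(−k_d t) = e^(−0.311×0.9738) = 0.7387; e^(−k_r t) = e^(−1.76×0.9738) = 0.1802.
D = 9.379 × (0.7387 − 0.1802) + 2.76 × 0.1802 = 5.239 + 0.4972 = 5.736 mg/L.
DO = C_s − D = 10.4 − 5.736 = 4.664 mg/L.

DO ≈ 4.66 mg/L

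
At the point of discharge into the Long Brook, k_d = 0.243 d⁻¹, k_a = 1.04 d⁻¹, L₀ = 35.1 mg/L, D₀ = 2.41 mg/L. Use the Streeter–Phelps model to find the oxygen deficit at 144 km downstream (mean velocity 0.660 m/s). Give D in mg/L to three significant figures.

Travel time t = x/v = 144 km / (0.660 m/s) = 144000 m / 0.660 m/s = 218200 s = 2.525 d.
k_d L₀/(k_a−k_d) = 0.243×35.1/(1.04−0.243) = 8.529/0.7970 = 10.70 mg/L.
e^(−k_d t) = e^(−0.243×2.525) = 0.5414; e^(−k_a t) = e^(−1.04×2.525) = 0.07235.
D = 10.70 × (0.5414 − 0.07235) + 2.41 × 0.07235 = 5.019 + 0.1744 = 5.194 mg/L.

D ≈ 5.19 mg/L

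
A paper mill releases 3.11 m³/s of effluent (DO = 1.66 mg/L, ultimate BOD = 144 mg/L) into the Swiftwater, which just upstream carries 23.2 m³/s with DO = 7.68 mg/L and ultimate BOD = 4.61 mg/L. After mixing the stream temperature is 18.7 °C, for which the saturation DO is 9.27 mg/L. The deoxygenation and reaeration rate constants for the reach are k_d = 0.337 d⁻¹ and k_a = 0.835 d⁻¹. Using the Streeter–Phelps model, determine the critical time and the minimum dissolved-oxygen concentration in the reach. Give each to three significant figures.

t_c ≈ 1.47 d; minimum DO ≈ 4.08 mg/L

Mixed DO = (23.2×7.68 + 3.11×1.66)/(23.2+3.11) = 183.3/26.31 = 6.968 mg/L.
Mixed L₀ = (23.2×4.61 + 3.11×144)/(26.31) = 554.8/26.31 = 21.09 mg/L.
Initial deficit D₀ = C_s − DO₀ = 9.27 − 6.968 = 2.302 mg/L.
t_c = (1/0.4980) ln[(0.835/0.337)(1 − 2.302×0.4980/(0.337×21.09))] = 2.008 × ln(2.078) = 1.469 d.
D_c = (0.337/0.835) × 21.09 × e^(−0.337×1.469) = 0.4036 × 21.09 × 0.6096 = 5.188 mg/L.
Minimum DO = 9.27 − 5.188 = 4.082 mg/L.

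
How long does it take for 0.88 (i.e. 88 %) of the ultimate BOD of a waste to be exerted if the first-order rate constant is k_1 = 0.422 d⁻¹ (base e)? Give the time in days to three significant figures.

t ≈ 5.02 d

y/L₀ = 1 − e^(−k_1 t) = 0.88 ⇒ e^(−k_1 t) = 0.120
t = −ln(0.120) / 0.422 = 2.120 / 0.422 = 5.024 d.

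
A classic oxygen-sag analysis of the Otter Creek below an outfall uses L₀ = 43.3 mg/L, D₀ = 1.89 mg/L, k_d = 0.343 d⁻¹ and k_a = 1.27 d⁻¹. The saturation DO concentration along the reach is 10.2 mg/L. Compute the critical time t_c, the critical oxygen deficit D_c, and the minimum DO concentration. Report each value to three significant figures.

At the critical point dD/dt = 0, so k_d L₀ e^(−k_d t) = k_a D. Substituting D(t) from the Streeter–Phelps equation and solving for t gives
t_c = ln[(k_a/k_d)(1 − D₀(k_a−k_d)/(k_d L₀))] / (k_a−k_d).
Here k_a−k_d = 0.9270 d⁻¹ and 1 − D₀(k_a−k_d)/(k_d L₀) = 1 − 1.89×0.9270/(0.343×43.3) = 0.8820, so
t_c = ln(3.703 × 0.8820) / 0.9270 = 1.184 / 0.9270 = 1.277 d.
L(t_c) = L₀ e^(−k_d t_c) = 43.3 × 0.6454 = 27.95 mg/L, and at the critical point k_a D_c = k_d L, so D_c = (0.343/1.27) × 27.95 = 7.547 mg/L.
Minimum DO = C_s − D_c = 10.2 − 7.547 = 2.653 mg/L.

t_c ≈ 1.28 d; D_c ≈ 7.55 mg/L; min DO ≈ 2.65 mg/L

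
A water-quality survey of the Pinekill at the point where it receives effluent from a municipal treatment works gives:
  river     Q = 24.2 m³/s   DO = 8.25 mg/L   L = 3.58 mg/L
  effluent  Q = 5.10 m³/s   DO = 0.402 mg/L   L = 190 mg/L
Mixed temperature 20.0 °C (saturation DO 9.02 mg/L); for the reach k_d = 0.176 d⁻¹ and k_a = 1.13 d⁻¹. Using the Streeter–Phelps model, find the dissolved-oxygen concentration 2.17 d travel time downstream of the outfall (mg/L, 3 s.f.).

Mixed DO = (24.2×8.25 + 5.10×0.402)/(24.2+5.10) = 201.7/29.30 = 6.884 mg/L.
Mixed L₀ = (24.2×3.58 + 5.10×190)/(29.30) = 1056/29.30 = 36.03 mg/L.
Initial deficit D₀ = C_s − DO₀ = 9.02 − 6.884 = 2.136 mg/L.
D(2.17) = [0.176×36.03/(1.13−0.176)](e^(−0.176×2.17) − e^(−1.13×2.17)) + 2.136 e^(−1.13×2.17)
= 6.647 × (0.6825 − 0.08611) + 2.136 × 0.08611 = 4.148 mg/L.
DO = 9.02 − 4.148 = 4.872 mg/L.

DO ≈ 4.87 mg/L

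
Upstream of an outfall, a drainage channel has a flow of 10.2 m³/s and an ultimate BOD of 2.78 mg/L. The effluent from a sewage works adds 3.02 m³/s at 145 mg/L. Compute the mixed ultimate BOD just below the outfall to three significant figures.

35.3 mg/L

Flow-weighted mixing: C = (Q_r C_r + Q_w C_w)/(Q_r + Q_w)
= (10.2×2.78 + 3.02×145)/(10.2 + 3.02) = 466.3/13.22 = 35.27 mg/L.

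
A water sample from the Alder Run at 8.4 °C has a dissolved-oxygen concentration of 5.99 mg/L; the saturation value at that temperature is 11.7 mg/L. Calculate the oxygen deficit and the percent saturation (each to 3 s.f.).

D ≈ 5.71 mg/L; 51.2 % saturation

D = C_s − C = 11.7 − 5.99 = 5.71 mg/L.
% saturation = 5.99/11.7 × 100 = 51.2 %.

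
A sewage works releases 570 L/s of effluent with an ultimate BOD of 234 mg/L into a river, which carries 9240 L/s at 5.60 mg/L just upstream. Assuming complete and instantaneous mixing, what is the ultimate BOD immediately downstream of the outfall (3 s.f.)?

Flow-weighted mixing: C = (Q_r C_r + Q_w C_w)/(Q_r + Q_w)
= (9240×5.60 + 570×234)/(9240 + 570) = 185100/9810 = 18.87 mg/L.

18.9 mg/L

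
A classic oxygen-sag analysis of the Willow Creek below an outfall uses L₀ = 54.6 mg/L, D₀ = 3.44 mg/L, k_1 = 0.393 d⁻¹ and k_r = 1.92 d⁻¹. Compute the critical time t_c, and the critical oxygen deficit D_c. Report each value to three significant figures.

t_c = [1/(k_r−k_1)] ln[(k_r/k_1)(1 − D₀(k_r−k_1)/(k_1 L₀))]
= [1/(1.92−0.393)] ln[(1.92/0.393)(1 − 3.44×1.527/(0.393×54.6))]
= (1/1.527) ln[4.885 × 0.7552] = 0.6549 × ln(3.690) = 0.6549 × 1.305 = 0.8549 d.
L(t_c) = L₀ e^(−k_1 t_c) = 54.6 × 0.7146 = 39.02 mg/L, and at the critical point k_r D_c = k_1 L, so D_c = (0.393/1.92) × 39.02 = 7.987 mg/L.

t_c ≈ 0.855 d; D_c ≈ 7.99 mg/L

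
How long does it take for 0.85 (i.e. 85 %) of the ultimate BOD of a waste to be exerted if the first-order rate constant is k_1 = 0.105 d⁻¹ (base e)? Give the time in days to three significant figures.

y/L₀ = 1 − e^(−k_1 t) = 0.85 ⇒ e^(−k_1 t) = 0.150
t = −ln(0.150) / 0.105 = 1.897 / 0.105 = 18.07 d.

t ≈ 18.1 d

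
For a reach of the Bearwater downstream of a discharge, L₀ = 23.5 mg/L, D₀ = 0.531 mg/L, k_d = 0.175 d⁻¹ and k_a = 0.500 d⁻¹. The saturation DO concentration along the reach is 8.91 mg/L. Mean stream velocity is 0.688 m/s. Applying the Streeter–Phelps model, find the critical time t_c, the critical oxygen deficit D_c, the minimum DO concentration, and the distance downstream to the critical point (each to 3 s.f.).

t_c ≈ 3.10 d; D_c ≈ 4.78 mg/L; min DO ≈ 4.13 mg/L; x_c ≈ 184 km

With k_a/k_d = 2.857 and 1 − D₀(k_a−k_d)/(k_d L₀) = 0.9580,
t_c = ln(2.857 × 0.9580) / (0.500 − 0.175) = ln(2.737) / 0.3250 = 1.007/0.3250 = 3.098 d.
D_c = (k_d/k_a) L₀ e^(−k_d t_c) = (0.175/0.500) × 23.5 × e^(−0.175×3.098) = 0.3500 × 23.5 × 0.5815 = 4.783 mg/L.
Minimum DO = C_s − D_c = 8.91 − 4.783 = 4.127 mg/L.
x_c = v t_c = 0.688 m/s × 3.098 d × 86400 s/d = 184200 m ≈ 184 km.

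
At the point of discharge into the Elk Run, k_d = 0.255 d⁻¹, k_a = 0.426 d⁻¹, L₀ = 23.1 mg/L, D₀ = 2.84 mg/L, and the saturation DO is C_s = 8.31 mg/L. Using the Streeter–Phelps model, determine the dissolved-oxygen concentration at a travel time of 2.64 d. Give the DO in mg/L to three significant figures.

k_d L₀/(k_a−k_d) = 0.255×23.1/(0.426−0.255) = 5.891/0.1710 = 34.45 mg/L.
e^(−k_d t) = e^(−0.255×2.640) = 0.5101; e^(−k_a t) = e^(−0.426×2.640) = 0.3248.
D = 34.45 × (0.5101 − 0.3248) + 2.84 × 0.3248 = 6.383 + 0.9223 = 7.306 mg/L.
DO = C_s − D = 8.31 − 7.306 = 1.004 mg/L.

DO ≈ 1.00 mg/L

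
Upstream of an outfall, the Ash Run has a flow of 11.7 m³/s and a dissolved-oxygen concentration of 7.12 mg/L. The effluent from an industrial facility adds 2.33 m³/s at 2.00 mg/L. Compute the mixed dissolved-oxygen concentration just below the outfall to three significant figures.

Flow-weighted mixing: C = (Q_r C_r + Q_w C_w)/(Q_r + Q_w)
= (11.7×7.12 + 2.33×2.00)/(11.7 + 2.33) = 87.96/14.03 = 6.270 mg/L.

6.27 mg/L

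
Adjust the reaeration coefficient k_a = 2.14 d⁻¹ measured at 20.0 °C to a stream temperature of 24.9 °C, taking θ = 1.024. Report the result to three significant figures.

k_a ≈ 2.40 d⁻¹

k_a(T₂) = k_a(T₁) · θ^(T₂−T₁) = 2.14 × 1.024^(24.9−20.0)
= 2.14 × 1.024^4.90 = 2.14 × 1.123 = 2.404 d⁻¹.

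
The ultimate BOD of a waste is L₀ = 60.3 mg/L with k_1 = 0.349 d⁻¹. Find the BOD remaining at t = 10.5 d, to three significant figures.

L ≈ 1.54 mg/L

L_t = L₀ e^(−k_1 t) = 60.3 × e^(−0.349×10.5) = 60.3 × 0.02562 = 1.545 mg/L.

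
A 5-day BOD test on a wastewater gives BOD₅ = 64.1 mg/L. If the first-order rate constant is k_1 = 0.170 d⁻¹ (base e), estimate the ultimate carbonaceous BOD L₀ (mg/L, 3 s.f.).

BOD₅ = L₀(1 − e^(−5k_1)) ⇒ L₀ = BOD₅ / (1 − e^(−5×0.170))
= 64.1 / (1 − 0.4274) = 64.1 / 0.5726 = 111.9 mg/L.

L₀ ≈ 112 mg/L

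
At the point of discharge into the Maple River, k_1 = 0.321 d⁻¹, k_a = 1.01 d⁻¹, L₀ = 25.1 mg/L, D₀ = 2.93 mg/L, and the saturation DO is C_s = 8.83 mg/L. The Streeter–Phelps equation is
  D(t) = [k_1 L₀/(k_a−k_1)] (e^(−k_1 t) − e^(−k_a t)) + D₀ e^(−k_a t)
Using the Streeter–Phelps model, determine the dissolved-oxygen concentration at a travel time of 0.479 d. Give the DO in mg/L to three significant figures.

DO ≈ 4.21 mg/L

k_1 L₀/(k_a−k_1) = 0.321×25.1/(1.01−0.321) = 8.057/0.6890 = 11.69 mg/L.
e^(−k_1 t) = e^(−0.321×0.4790) = 0.8575; e^(−k_a t) = e^(−1.01×0.4790) = 0.6164.
D = 11.69 × (0.8575 − 0.6164) + 2.93 × 0.6164 = 2.819 + 1.806 = 4.625 mg/L.
DO = C_s − D = 8.83 − 4.625 = 4.205 mg/L.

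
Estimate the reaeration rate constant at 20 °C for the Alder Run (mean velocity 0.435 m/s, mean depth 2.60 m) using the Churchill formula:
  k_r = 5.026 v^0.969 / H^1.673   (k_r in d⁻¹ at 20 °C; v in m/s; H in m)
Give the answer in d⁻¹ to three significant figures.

k_r = 5.026 × 0.435^0.969 / 2.60^1.673 = 5.026 × 0.4464 / 4.946 = 0.4536 d⁻¹.

k_r ≈ 0.454 d⁻¹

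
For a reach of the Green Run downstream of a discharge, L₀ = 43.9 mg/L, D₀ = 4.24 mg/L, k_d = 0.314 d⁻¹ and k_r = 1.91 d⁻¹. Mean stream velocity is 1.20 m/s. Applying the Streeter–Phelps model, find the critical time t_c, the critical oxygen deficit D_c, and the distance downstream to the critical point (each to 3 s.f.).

t_c = [1/(k_r−k_d)] ln[(k_r/k_d)(1 − D₀(k_r−k_d)/(k_d L₀))]
= [1/(1.91−0.314)] ln[(1.91/0.314)(1 − 4.24×1.596/(0.314×43.9))]
= (1/1.596) ln[6.083 × 0.5091] = 0.6266 × ln(3.097) = 0.6266 × 1.130 = 0.7082 d.
D_c = (k_d/k_r) L₀ e^(−k_d t_c) = (0.314/1.91) × 43.9 × e^(−0.314×0.7082) = 0.1644 × 43.9 × 0.8006 = 5.778 mg/L.
x_c = v t_c = 1.20 m/s × 0.7082 d × 86400 s/d = 73430 m ≈ 73.4 km.

t_c ≈ 0.708 d; D_c ≈ 5.78 mg/L; x_c ≈ 73.4 km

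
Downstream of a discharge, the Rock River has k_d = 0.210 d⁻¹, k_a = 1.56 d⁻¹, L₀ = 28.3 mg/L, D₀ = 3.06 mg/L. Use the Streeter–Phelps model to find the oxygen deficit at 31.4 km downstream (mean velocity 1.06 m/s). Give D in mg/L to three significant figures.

D ≈ 3.31 mg/L

Travel time t = x/v = 31.4 km / (1.06 m/s) = 31400 m / 1.06 m/s = 29620 s = 0.3429 d.
k_d L₀/(k_a−k_d) = 0.210×28.3/(1.56−0.210) = 5.943/1.350 = 4.402 mg/L.
e^(−k_d t) = e^(−0.210×0.3429) = 0.9305; e^(−k_a t) = e^(−1.56×0.3429) = 0.5858.
D = 4.402 × (0.9305 − 0.5858) + 3.06 × 0.5858 = 1.518 + 1.792 = 3.310 mg/L.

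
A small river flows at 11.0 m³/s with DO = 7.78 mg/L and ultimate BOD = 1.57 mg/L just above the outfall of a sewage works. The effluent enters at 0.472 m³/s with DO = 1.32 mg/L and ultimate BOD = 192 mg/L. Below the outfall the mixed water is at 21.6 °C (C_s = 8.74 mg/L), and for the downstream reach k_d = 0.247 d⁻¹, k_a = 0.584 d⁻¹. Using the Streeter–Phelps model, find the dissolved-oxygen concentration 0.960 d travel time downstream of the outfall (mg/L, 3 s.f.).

Mixed DO = (11.0×7.78 + 0.472×1.32)/(11.0+0.472) = 86.20/11.47 = 7.514 mg/L.
Mixed L₀ = (11.0×1.57 + 0.472×192)/(11.47) = 107.9/11.47 = 9.405 mg/L.
Initial deficit D₀ = C_s − DO₀ = 8.74 − 7.514 = 1.226 mg/L.
D(0.960) = [0.247×9.405/(0.584−0.247)](e^(−0.247×0.960) − e^(−0.584×0.960)) + 1.226 e^(−0.584×0.960)
= 6.893 × (0.7889 − 0.5708) + 1.226 × 0.5708 = 2.203 mg/L.
DO = 8.74 − 2.203 = 6.537 mg/L.

DO ≈ 6.54 mg/L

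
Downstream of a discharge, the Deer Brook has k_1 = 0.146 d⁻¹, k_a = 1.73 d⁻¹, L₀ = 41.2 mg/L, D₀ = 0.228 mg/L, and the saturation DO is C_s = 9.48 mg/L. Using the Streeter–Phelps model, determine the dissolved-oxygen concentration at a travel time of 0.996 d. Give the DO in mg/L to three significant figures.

DO ≈ 6.83 mg/L

k_1 L₀/(k_a−k_1) = 0.146×41.2/(1.73−0.146) = 6.015/1.584 = 3.797 mg/L.
e^(−k_1 t) = e^(−0.146×0.9960) = 0.8647; e^(−k_a t) = e^(−1.73×0.9960) = 0.1785.
D = 3.797 × (0.8647 − 0.1785) + 0.228 × 0.1785 = 2.606 + 0.04070 = 2.646 mg/L.
DO = C_s − D = 9.48 − 2.646 = 6.834 mg/L.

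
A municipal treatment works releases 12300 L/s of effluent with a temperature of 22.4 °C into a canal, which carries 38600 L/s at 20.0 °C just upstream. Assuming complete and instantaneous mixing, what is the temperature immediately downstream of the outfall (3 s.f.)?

20.6 °C

Flow-weighted mixing: C = (Q_r C_r + Q_w C_w)/(Q_r + Q_w)
= (38600×20.0 + 12300×22.4)/(38600 + 12300) = 1.048×10^6/50900 = 20.58 °C.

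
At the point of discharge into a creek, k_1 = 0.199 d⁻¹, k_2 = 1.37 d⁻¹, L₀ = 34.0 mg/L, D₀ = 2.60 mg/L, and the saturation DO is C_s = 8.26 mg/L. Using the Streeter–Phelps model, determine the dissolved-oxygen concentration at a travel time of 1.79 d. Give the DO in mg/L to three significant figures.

DO ≈ 4.49 mg/L

k_1 L₀/(k_2−k_1) = 0.199×34.0/(1.37−0.199) = 6.766/1.171 = 5.778 mg/L.
e^(−k_1 t) = e^(−0.199×1.790) = 0.7003; e^(−k_2 t) = e^(−1.37×1.790) = 0.08610.
D = 5.778 × (0.7003 − 0.08610) + 2.60 × 0.08610 = 3.549 + 0.2238 = 3.773 mg/L.
DO = C_s − D = 8.26 − 3.773 = 4.487 mg/L.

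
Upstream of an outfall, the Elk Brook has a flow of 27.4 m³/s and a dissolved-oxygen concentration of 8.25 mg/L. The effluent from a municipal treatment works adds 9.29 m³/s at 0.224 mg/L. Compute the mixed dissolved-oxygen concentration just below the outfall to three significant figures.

Flow-weighted mixing: C = (Q_r C_r + Q_w C_w)/(Q_r + Q_w)
= (27.4×8.25 + 9.29×0.224)/(27.4 + 9.29) = 228.1/36.69 = 6.218 mg/L.

6.22 mg/L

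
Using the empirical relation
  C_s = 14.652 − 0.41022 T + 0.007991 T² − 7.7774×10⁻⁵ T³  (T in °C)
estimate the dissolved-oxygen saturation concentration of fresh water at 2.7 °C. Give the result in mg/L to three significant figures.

C_s ≈ 13.6 mg/L

C_s = 14.652 − 0.41022×2.7 + 0.007991×2.7² − 7.7774×10⁻⁵×2.7³ = 13.60 mg/L.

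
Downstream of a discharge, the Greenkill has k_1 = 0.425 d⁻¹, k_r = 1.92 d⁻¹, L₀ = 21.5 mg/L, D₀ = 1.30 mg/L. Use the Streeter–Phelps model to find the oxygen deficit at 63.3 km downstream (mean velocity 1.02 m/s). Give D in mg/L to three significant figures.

Travel time t = x/v = 63.3 km / (1.02 m/s) = 63300 m / 1.02 m/s = 62060 s = 0.7183 d.
k_1 L₀/(k_r−k_1) = 0.425×21.5/(1.92−0.425) = 9.137/1.495 = 6.112 mg/L.
e^(−k_1 t) = e^(−0.425×0.7183) = 0.7369; e^(−k_r t) = e^(−1.92×0.7183) = 0.2518.
D = 6.112 × (0.7369 − 0.2518) + 1.30 × 0.2518 = 2.965 + 0.3274 = 3.292 mg/L.

D ≈ 3.29 mg/L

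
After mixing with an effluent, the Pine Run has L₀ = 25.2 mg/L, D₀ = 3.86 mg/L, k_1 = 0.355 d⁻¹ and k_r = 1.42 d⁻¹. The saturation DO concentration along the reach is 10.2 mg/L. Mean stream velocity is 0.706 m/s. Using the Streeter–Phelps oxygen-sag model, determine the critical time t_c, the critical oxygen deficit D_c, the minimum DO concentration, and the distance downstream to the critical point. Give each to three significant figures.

With k_r/k_1 = 4.000 and 1 − D₀(k_r−k_1)/(k_1 L₀) = 0.5405,
t_c = ln(4.000 × 0.5405) / (1.42 − 0.355) = ln(2.162) / 1.065 = 0.7710/1.065 = 0.7239 d.
D_c = (k_1/k_r) L₀ e^(−k_1 t_c) = (0.355/1.42) × 25.2 × e^(−0.355×0.7239) = 0.2500 × 25.2 × 0.7734 = 4.872 mg/L.
Minimum DO = C_s − D_c = 10.2 − 4.872 = 5.328 mg/L.
x_c = v t_c = 0.706 m/s × 0.7239 d × 86400 s/d = 44160 m ≈ 44.2 km.

t_c ≈ 0.724 d; D_c ≈ 4.87 mg/L; min DO ≈ 5.33 mg/L; x_c ≈ 44.2 km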